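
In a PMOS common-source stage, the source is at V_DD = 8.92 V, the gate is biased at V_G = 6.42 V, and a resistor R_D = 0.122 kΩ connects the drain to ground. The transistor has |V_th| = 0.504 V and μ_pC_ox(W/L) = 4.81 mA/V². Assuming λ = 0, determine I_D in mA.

I_D = 9.58 mA

V_SG = V_DD − V_G = 8.92 − 6.42 = 2.5 V, so V_ov = 2.5 − 0.504 = 2 V.
Assume saturation: I_D = ½ k_p V_ov² = 0.5 × 4.81 × 2² = 9.58 mA, giving V_SD = V_DD − I_D R_D = 8.92 − 9.58 × 0.122 = 7.75 V.
V_SD = 7.75 V ≥ V_ov = 2 V, confirming saturation.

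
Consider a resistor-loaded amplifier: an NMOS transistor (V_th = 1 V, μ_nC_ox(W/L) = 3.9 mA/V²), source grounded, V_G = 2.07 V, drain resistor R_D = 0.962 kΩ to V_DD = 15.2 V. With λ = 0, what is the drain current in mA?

I_D = 2.23 mA

V_GS = V_G = 2.07 V, so V_ov = 2.07 − 1 = 1.07 V.
Assume saturation: I_D = ½ k_n V_ov² = 0.5 × 3.9 × 1.07² = 2.23 mA, giving V_DS = V_DD − I_D R_D = 15.2 − 2.23 × 0.962 = 13.1 V.
V_DS = 13.1 V ≥ V_ov = 1.07 V, confirming saturation.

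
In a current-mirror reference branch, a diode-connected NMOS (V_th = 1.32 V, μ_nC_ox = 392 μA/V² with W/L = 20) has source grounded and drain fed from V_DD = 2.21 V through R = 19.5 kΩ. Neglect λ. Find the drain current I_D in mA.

I_D = 0.0404 mA

With gate tied to drain, V_GS = V_DS ≥ V_GS − V_th, so the device is in saturation.
k_n = μ_nC_ox · (W/L) = 7.84 mA/V².
KCL at the drain: ½ k_n (V_GS − V_th)² = (V_DD − V_GS)/R.
Let x = V_GS − 1.32. Then 76.4 x² + x − 0.89 = 0, giving x = 0.102 V (positive root), so V_GS = 1.42 V.
I_D = (V_DD − V_GS)/R = (2.21 − 1.42) / 19.5 = 0.0404 mA.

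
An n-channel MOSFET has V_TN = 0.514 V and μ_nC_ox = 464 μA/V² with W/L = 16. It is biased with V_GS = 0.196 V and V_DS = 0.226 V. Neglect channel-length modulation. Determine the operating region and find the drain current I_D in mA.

Cutoff; I_D = 0 mA

V_GS = 0.196 V < V_TN = 0.514 V, so the transistor is in cutoff.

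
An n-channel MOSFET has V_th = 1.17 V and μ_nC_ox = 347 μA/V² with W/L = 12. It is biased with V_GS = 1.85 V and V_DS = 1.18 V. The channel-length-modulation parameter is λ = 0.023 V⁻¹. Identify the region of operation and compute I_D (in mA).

k_n = μ_nC_ox · (W/L) = 4.164 mA/V².
V_ov = V_GS − V_th = 1.85 − 1.17 = 0.68 V.
Since V_DS = 1.18 V ≥ V_ov = 0.68 V, the device is in saturation.
I_D = ½ k_n V_ov² (1 + λ V_DS) = 0.5 × 4.164 × 0.68² × (1 + 0.023 × 1.18) = 0.989 mA.

Saturation; I_D = 0.989 mA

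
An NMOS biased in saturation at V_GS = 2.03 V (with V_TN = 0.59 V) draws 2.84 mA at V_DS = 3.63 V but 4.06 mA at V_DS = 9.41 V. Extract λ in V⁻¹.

With V_GS fixed, I_D ∝ (1 + λ V_DS) in saturation, so I_D2/I_D1 = (1 + λ V_DS2)/(1 + λ V_DS1).
4.06/2.84 = 1.43 = (1 + 9.41 λ)/(1 + 3.63 λ).
Solving: λ (I_D1 V_DS2 − I_D2 V_DS1) = I_D2 − I_D1, so λ = (4.06 − 2.84) / (2.84 × 9.41 − 4.06 × 3.63) = 1.22 / 12 = 0.102 V⁻¹.

λ = 0.102 V⁻¹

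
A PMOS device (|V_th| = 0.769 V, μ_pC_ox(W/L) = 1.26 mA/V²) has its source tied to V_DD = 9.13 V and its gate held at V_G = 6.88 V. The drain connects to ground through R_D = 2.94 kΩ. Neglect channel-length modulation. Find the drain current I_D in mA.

V_SG = V_DD − V_G = 9.13 − 6.88 = 2.25 V, so V_ov = 2.25 − 0.769 = 1.48 V.
Assume saturation: I_D = ½ k_p V_ov² = 0.5 × 1.26 × 1.48² = 1.38 mA, giving V_SD = V_DD − I_D R_D = 9.13 − 1.38 × 2.94 = 5.07 V.
V_SD = 5.07 V ≥ V_ov = 1.48 V, confirming saturation.

I_D = 1.38 mA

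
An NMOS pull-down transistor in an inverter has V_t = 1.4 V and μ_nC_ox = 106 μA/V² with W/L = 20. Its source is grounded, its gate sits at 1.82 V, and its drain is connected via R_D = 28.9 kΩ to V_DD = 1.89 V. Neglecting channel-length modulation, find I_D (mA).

V_GS = V_G = 1.82 V, so V_ov = 1.82 − 1.4 = 0.42 V.
k_n = μ_nC_ox · (W/L) = 2.12 mA/V².
Assume saturation: I_D = ½ k_n V_ov² = 0.5 × 2.12 × 0.42² = 0.187 mA, giving V_DS = V_DD − I_D R_D = 1.89 − 0.187 × 28.9 = -3.51 V.
But -3.51 V < V_ov = 0.42 V, so the device is actually in triode.
In triode I_D = k_n[V_ov V_DS − ½ V_DS²] and I_D = (V_DD − V_DS)/R_D. Equating: 30.6 V_DS² − 26.73 V_DS + 1.89 = 0, giving V_DS = 0.0776 V (the root below V_ov).
I_D = (1.89 − 0.0776) / 28.9 = 0.0627 mA.

I_D = 0.0627 mA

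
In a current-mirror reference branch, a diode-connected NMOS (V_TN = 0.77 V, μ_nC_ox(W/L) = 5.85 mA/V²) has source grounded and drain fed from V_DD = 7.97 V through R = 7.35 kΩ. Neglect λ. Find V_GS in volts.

V_GS = 1.33 V

With gate tied to drain, V_GS = V_DS ≥ V_GS − V_TN, so the device is in saturation.
KCL at the drain: ½ k_n (V_GS − V_TN)² = (V_DD − V_GS)/R.
Let x = V_GS − 0.77. Then 21.5 x² + x − 7.2 = 0, giving x = 0.556 V (positive root), so V_GS = 1.33 V.
I_D = (V_DD − V_GS)/R = (7.97 − 1.33) / 7.35 = 0.904 mA.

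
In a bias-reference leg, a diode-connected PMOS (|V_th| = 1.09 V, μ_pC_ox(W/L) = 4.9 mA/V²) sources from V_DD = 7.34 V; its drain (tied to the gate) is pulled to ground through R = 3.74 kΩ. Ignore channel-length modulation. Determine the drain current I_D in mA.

I_D = 1.46 mA

With gate tied to drain, V_SG = V_SD ≥ V_SG − |V_th|, so the device is in saturation.
KCL at the drain: ½ k_p (V_SG − |V_th|)² = (V_DD − V_SG)/R.
Let x = V_SG − 1.09. Then 9.16 x² + x − 6.25 = 0, giving x = 0.773 V (positive root), so V_SG = 1.86 V.
I_D = (V_DD − V_SG)/R = (7.34 − 1.86) / 3.74 = 1.46 mA.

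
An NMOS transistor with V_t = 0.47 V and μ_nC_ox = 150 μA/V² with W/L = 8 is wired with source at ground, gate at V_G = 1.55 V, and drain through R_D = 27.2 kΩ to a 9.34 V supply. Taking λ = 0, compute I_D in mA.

V_GS = V_G = 1.55 V, so V_ov = 1.55 − 0.47 = 1.08 V.
k_n = μ_nC_ox · (W/L) = 1.2 mA/V².
Assume saturation: I_D = ½ k_n V_ov² = 0.5 × 1.2 × 1.08² = 0.7 mA, giving V_DS = V_DD − I_D R_D = 9.34 − 0.7 × 27.2 = -9.7 V.
But -9.7 V < V_ov = 1.08 V, so the device is actually in triode.
In triode I_D = k_n[V_ov V_DS − ½ V_DS²] and I_D = (V_DD − V_DS)/R_D. Equating: 16.3 V_DS² − 36.25 V_DS + 9.34 = 0, giving V_DS = 0.297 V (the root below V_ov).
I_D = (9.34 − 0.297) / 27.2 = 0.332 mA.

I_D = 0.332 mA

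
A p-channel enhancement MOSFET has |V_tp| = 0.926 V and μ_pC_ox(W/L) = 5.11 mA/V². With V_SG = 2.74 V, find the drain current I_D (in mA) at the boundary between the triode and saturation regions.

At the boundary V_SD = V_ov = V_SG − |V_tp| = 2.74 − 0.926 = 1.81 V.
I_D = ½ k_p V_ov² = 0.5 × 5.11 × 1.81² = 8.41 mA.

I_D = 8.41 mA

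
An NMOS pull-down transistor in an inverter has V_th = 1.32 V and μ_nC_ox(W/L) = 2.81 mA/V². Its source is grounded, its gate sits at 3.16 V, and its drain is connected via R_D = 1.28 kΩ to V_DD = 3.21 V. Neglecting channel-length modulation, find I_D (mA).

I_D = 2.14 mA

V_GS = V_G = 3.16 V, so V_ov = 3.16 − 1.32 = 1.84 V.
Assume saturation: I_D = ½ k_n V_ov² = 0.5 × 2.81 × 1.84² = 4.76 mA, giving V_DS = V_DD − I_D R_D = 3.21 − 4.76 × 1.28 = -2.88 V.
But -2.88 V < V_ov = 1.84 V, so the device is actually in triode.
In triode I_D = k_n[V_ov V_DS − ½ V_DS²] and I_D = (V_DD − V_DS)/R_D. Equating: 1.8 V_DS² − 7.618 V_DS + 3.21 = 0, giving V_DS = 0.475 V (the root below V_ov).
I_D = (3.21 − 0.475) / 1.28 = 2.14 mA.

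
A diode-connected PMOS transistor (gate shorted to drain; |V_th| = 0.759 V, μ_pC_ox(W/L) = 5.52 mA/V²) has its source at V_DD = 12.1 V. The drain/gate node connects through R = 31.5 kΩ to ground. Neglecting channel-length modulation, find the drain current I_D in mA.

I_D = 0.349 mA

With gate tied to drain, V_SG = V_SD ≥ V_SG − |V_th|, so the device is in saturation.
KCL at the drain: ½ k_p (V_SG − |V_th|)² = (V_DD − V_SG)/R.
Let x = V_SG − 0.759. Then 86.9 x² + x − 11.34 = 0, giving x = 0.355 V (positive root), so V_SG = 1.11 V.
I_D = (V_DD − V_SG)/R = (12.1 − 1.11) / 31.5 = 0.349 mA.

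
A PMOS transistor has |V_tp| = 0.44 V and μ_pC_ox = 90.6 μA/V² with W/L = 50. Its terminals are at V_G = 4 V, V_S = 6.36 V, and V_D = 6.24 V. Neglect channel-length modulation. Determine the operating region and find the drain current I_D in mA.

Triode; I_D = 1.01 mA

V_SG = V_S − V_G = 6.36 − 4 = 2.36 V; V_SD = V_S − V_D = 6.36 − 6.24 = 0.12 V.
k_p = μ_pC_ox · (W/L) = 4.53 mA/V².
V_ov = V_SG − |V_tp| = 2.36 − 0.44 = 1.92 V.
Since V_SD = 0.12 V < V_ov = 1.92 V, the device is in the triode region.
I_D = k_p [V_ov · V_SD − ½ V_SD²] = 4.53 × [1.92 × 0.12 − 0.5 × 0.12²] = 1.01 mA.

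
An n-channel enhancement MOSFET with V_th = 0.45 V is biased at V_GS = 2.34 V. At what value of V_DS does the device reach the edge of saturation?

V_DS,sat = 1.89 V

The boundary between triode and saturation is V_DS = V_GS − V_th = V_ov.
V_ov = 2.34 − 0.45 = 1.89 V.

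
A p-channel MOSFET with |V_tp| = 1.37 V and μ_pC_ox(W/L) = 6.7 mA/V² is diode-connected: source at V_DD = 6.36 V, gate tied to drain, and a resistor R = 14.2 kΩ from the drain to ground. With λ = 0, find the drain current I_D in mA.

I_D = 0.329 mA

With gate tied to drain, V_SG = V_SD ≥ V_SG − |V_tp|, so the device is in saturation.
KCL at the drain: ½ k_p (V_SG − |V_tp|)² = (V_DD − V_SG)/R.
Let x = V_SG − 1.37. Then 47.6 x² + x − 4.99 = 0, giving x = 0.314 V (positive root), so V_SG = 1.68 V.
I_D = (V_DD − V_SG)/R = (6.36 − 1.68) / 14.2 = 0.329 mA.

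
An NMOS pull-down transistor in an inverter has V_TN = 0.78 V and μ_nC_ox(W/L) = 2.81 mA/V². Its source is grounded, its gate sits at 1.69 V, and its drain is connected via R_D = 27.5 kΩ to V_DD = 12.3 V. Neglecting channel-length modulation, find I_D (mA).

I_D = 0.440 mA

V_GS = V_G = 1.69 V, so V_ov = 1.69 − 0.78 = 0.91 V.
Assume saturation: I_D = ½ k_n V_ov² = 0.5 × 2.81 × 0.91² = 1.16 mA, giving V_DS = V_DD − I_D R_D = 12.3 − 1.16 × 27.5 = -19.7 V.
But -19.7 V < V_ov = 0.91 V, so the device is actually in triode.
In triode I_D = k_n[V_ov V_DS − ½ V_DS²] and I_D = (V_DD − V_DS)/R_D. Equating: 38.6 V_DS² − 71.32 V_DS + 12.3 = 0, giving V_DS = 0.193 V (the root below V_ov).
I_D = (12.3 − 0.193) / 27.5 = 0.44 mA.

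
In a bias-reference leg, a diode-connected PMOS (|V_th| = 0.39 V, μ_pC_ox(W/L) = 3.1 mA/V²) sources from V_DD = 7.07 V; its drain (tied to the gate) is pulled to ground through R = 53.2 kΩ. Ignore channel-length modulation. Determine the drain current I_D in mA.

I_D = 0.120 mA

With gate tied to drain, V_SG = V_SD ≥ V_SG − |V_th|, so the device is in saturation.
KCL at the drain: ½ k_p (V_SG − |V_th|)² = (V_DD − V_SG)/R.
Let x = V_SG − 0.39. Then 82.5 x² + x − 6.68 = 0, giving x = 0.279 V (positive root), so V_SG = 0.669 V.
I_D = (V_DD − V_SG)/R = (7.07 − 0.669) / 53.2 = 0.12 mA.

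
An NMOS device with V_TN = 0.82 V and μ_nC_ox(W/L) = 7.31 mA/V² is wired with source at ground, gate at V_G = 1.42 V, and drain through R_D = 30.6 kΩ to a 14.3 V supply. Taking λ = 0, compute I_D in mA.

V_GS = V_G = 1.42 V, so V_ov = 1.42 − 0.82 = 0.6 V.
Assume saturation: I_D = ½ k_n V_ov² = 0.5 × 7.31 × 0.6² = 1.32 mA, giving V_DS = V_DD − I_D R_D = 14.3 − 1.32 × 30.6 = -26 V.
But -26 V < V_ov = 0.6 V, so the device is actually in triode.
In triode I_D = k_n[V_ov V_DS − ½ V_DS²] and I_D = (V_DD − V_DS)/R_D. Equating: 112 V_DS² − 135.2 V_DS + 14.3 = 0, giving V_DS = 0.117 V (the root below V_ov).
I_D = (14.3 − 0.117) / 30.6 = 0.463 mA.

I_D = 0.463 mA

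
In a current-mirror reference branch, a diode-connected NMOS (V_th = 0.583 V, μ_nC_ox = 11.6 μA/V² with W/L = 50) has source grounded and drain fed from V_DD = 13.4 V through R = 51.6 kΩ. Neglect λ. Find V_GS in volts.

V_GS = 1.48 V

With gate tied to drain, V_GS = V_DS ≥ V_GS − V_th, so the device is in saturation.
k_n = μ_nC_ox · (W/L) = 0.58 mA/V².
KCL at the drain: ½ k_n (V_GS − V_th)² = (V_DD − V_GS)/R.
Let x = V_GS − 0.583. Then 15 x² + x − 12.82 = 0, giving x = 0.893 V (positive root), so V_GS = 1.48 V.
I_D = (V_DD − V_GS)/R = (13.4 − 1.48) / 51.6 = 0.231 mA.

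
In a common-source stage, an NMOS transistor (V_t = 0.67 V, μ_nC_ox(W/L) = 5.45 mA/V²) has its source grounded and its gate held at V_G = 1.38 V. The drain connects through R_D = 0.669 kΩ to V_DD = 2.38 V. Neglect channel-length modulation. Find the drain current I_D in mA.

I_D = 1.37 mA

V_GS = V_G = 1.38 V, so V_ov = 1.38 − 0.67 = 0.71 V.
Assume saturation: I_D = ½ k_n V_ov² = 0.5 × 5.45 × 0.71² = 1.37 mA, giving V_DS = V_DD − I_D R_D = 2.38 − 1.37 × 0.669 = 1.46 V.
V_DS = 1.46 V ≥ V_ov = 0.71 V, confirming saturation.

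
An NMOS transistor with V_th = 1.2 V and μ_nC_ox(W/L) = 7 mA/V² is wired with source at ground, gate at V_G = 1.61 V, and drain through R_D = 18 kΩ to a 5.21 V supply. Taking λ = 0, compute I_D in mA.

V_GS = V_G = 1.61 V, so V_ov = 1.61 − 1.2 = 0.41 V.
Assume saturation: I_D = ½ k_n V_ov² = 0.5 × 7 × 0.41² = 0.588 mA, giving V_DS = V_DD − I_D R_D = 5.21 − 0.588 × 18 = -5.38 V.
But -5.38 V < V_ov = 0.41 V, so the device is actually in triode.
In triode I_D = k_n[V_ov V_DS − ½ V_DS²] and I_D = (V_DD − V_DS)/R_D. Equating: 63 V_DS² − 52.66 V_DS + 5.21 = 0, giving V_DS = 0.115 V (the root below V_ov).
I_D = (5.21 − 0.115) / 18 = 0.283 mA.

I_D = 0.283 mA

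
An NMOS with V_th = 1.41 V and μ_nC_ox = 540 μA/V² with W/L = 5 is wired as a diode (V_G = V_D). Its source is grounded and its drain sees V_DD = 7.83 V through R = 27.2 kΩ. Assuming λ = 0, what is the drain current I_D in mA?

I_D = 0.221 mA

With gate tied to drain, V_GS = V_DS ≥ V_GS − V_th, so the device is in saturation.
k_n = μ_nC_ox · (W/L) = 2.7 mA/V².
KCL at the drain: ½ k_n (V_GS − V_th)² = (V_DD − V_GS)/R.
Let x = V_GS − 1.41. Then 36.7 x² + x − 6.42 = 0, giving x = 0.405 V (positive root), so V_GS = 1.81 V.
I_D = (V_DD − V_GS)/R = (7.83 − 1.81) / 27.2 = 0.221 mA.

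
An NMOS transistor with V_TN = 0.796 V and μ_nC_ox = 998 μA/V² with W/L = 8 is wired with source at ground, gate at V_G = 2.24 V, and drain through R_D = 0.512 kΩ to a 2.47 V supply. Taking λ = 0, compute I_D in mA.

V_GS = V_G = 2.24 V, so V_ov = 2.24 − 0.796 = 1.44 V.
k_n = μ_nC_ox · (W/L) = 7.984 mA/V².
Assume saturation: I_D = ½ k_n V_ov² = 0.5 × 7.984 × 1.44² = 8.32 mA, giving V_DS = V_DD − I_D R_D = 2.47 − 8.32 × 0.512 = -1.79 V.
But -1.79 V < V_ov = 1.44 V, so the device is actually in triode.
In triode I_D = k_n[V_ov V_DS − ½ V_DS²] and I_D = (V_DD − V_DS)/R_D. Equating: 2.04 V_DS² − 6.903 V_DS + 2.47 = 0, giving V_DS = 0.407 V (the root below V_ov).
I_D = (2.47 − 0.407) / 0.512 = 4.03 mA.

I_D = 4.03 mA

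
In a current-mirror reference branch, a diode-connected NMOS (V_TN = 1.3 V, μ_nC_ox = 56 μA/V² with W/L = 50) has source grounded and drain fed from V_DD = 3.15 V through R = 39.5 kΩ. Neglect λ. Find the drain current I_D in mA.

I_D = 0.0424 mA

With gate tied to drain, V_GS = V_DS ≥ V_GS − V_TN, so the device is in saturation.
k_n = μ_nC_ox · (W/L) = 2.8 mA/V².
KCL at the drain: ½ k_n (V_GS − V_TN)² = (V_DD − V_GS)/R.
Let x = V_GS − 1.3. Then 55.3 x² + x − 1.85 = 0, giving x = 0.174 V (positive root), so V_GS = 1.47 V.
I_D = (V_DD − V_GS)/R = (3.15 − 1.47) / 39.5 = 0.0424 mA.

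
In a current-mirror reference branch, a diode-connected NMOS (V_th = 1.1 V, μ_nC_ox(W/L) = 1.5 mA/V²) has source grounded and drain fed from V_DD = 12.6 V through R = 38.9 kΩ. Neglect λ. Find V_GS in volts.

V_GS = 1.71 V

With gate tied to drain, V_GS = V_DS ≥ V_GS − V_th, so the device is in saturation.
KCL at the drain: ½ k_n (V_GS − V_th)² = (V_DD − V_GS)/R.
Let x = V_GS − 1.1. Then 29.2 x² + x − 11.5 = 0, giving x = 0.611 V (positive root), so V_GS = 1.71 V.
I_D = (V_DD − V_GS)/R = (12.6 − 1.71) / 38.9 = 0.28 mA.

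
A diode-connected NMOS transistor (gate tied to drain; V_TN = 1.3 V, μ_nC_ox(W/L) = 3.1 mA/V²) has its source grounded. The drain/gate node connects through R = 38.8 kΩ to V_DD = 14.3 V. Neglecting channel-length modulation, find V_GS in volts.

With gate tied to drain, V_GS = V_DS ≥ V_GS − V_TN, so the device is in saturation.
KCL at the drain: ½ k_n (V_GS − V_TN)² = (V_DD − V_GS)/R.
Let x = V_GS − 1.3. Then 60.1 x² + x − 13 = 0, giving x = 0.457 V (positive root), so V_GS = 1.76 V.
I_D = (V_DD − V_GS)/R = (14.3 − 1.76) / 38.8 = 0.323 mA.

V_GS = 1.76 V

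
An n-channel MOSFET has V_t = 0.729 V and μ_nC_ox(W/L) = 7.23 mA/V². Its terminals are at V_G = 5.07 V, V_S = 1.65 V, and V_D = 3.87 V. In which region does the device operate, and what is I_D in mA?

V_GS = V_G − V_S = 5.07 − 1.65 = 3.42 V; V_DS = V_D − V_S = 3.87 − 1.65 = 2.22 V.
V_ov = V_GS − V_t = 3.42 − 0.729 = 2.69 V.
Since V_DS = 2.22 V < V_ov = 2.69 V, the device is in the triode region.
I_D = k_n [V_ov · V_DS − ½ V_DS²] = 7.23 × [2.69 × 2.22 − 0.5 × 2.22²] = 25.4 mA.

Triode; I_D = 25.4 mA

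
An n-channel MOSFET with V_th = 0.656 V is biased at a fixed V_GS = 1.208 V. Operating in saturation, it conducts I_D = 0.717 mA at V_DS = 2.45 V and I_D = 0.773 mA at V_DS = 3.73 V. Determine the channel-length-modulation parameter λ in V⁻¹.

With V_GS fixed, I_D ∝ (1 + λ V_DS) in saturation, so I_D2/I_D1 = (1 + λ V_DS2)/(1 + λ V_DS1).
0.773/0.717 = 1.078 = (1 + 3.73 λ)/(1 + 2.45 λ).
Solving: λ (I_D1 V_DS2 − I_D2 V_DS1) = I_D2 − I_D1, so λ = (0.773 − 0.717) / (0.717 × 3.73 − 0.773 × 2.45) = 0.056 / 0.781 = 0.0717 V⁻¹.

λ = 0.0717 V⁻¹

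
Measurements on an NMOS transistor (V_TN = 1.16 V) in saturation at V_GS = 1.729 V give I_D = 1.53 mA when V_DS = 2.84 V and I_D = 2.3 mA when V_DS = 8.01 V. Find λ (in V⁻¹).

With V_GS fixed, I_D ∝ (1 + λ V_DS) in saturation, so I_D2/I_D1 = (1 + λ V_DS2)/(1 + λ V_DS1).
2.3/1.53 = 1.503 = (1 + 8.01 λ)/(1 + 2.84 λ).
Solving: λ (I_D1 V_DS2 − I_D2 V_DS1) = I_D2 − I_D1, so λ = (2.3 − 1.53) / (1.53 × 8.01 − 2.3 × 2.84) = 0.77 / 5.72 = 0.135 V⁻¹.

λ = 0.135 V⁻¹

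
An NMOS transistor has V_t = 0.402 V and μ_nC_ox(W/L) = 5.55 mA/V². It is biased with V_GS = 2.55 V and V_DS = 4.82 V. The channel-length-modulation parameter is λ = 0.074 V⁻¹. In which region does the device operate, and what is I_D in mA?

Saturation; I_D = 17.4 mA

V_ov = V_GS − V_t = 2.55 − 0.402 = 2.15 V.
Since V_DS = 4.82 V ≥ V_ov = 2.15 V, the device is in saturation.
I_D = ½ k_n V_ov² (1 + λ V_DS) = 0.5 × 5.55 × 2.15² × (1 + 0.074 × 4.82) = 17.4 mA.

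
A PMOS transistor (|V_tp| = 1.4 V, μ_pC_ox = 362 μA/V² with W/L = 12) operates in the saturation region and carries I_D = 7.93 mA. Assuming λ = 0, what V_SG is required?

V_SG = 3.31 V

k_p = μ_pC_ox · (W/L) = 4.344 mA/V².
In saturation I_D = ½ k_p (V_SG − |V_tp|)², so V_SG − |V_tp| = √(2 I_D / k_p) = √(2 × 7.93 / 4.344) = 1.91 V.
V_SG = 1.4 + 1.91 = 3.31 V.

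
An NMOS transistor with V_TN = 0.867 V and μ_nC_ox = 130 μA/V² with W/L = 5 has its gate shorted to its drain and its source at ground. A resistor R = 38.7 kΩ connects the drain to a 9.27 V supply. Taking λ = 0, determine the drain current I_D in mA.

I_D = 0.197 mA

With gate tied to drain, V_GS = V_DS ≥ V_GS − V_TN, so the device is in saturation.
k_n = μ_nC_ox · (W/L) = 0.65 mA/V².
KCL at the drain: ½ k_n (V_GS − V_TN)² = (V_DD − V_GS)/R.
Let x = V_GS − 0.867. Then 12.6 x² + x − 8.403 = 0, giving x = 0.779 V (positive root), so V_GS = 1.65 V.
I_D = (V_DD − V_GS)/R = (9.27 − 1.65) / 38.7 = 0.197 mA.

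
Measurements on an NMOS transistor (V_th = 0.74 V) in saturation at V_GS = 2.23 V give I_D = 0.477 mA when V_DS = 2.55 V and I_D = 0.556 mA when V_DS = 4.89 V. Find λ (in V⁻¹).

With V_GS fixed, I_D ∝ (1 + λ V_DS) in saturation, so I_D2/I_D1 = (1 + λ V_DS2)/(1 + λ V_DS1).
0.556/0.477 = 1.166 = (1 + 4.89 λ)/(1 + 2.55 λ).
Solving: λ (I_D1 V_DS2 − I_D2 V_DS1) = I_D2 − I_D1, so λ = (0.556 − 0.477) / (0.477 × 4.89 − 0.556 × 2.55) = 0.079 / 0.915 = 0.0864 V⁻¹.

λ = 0.0864 V⁻¹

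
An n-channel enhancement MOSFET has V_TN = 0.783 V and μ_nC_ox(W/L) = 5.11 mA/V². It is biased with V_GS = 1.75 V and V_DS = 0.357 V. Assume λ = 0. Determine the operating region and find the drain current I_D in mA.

V_ov = V_GS − V_TN = 1.75 − 0.783 = 0.967 V.
Since V_DS = 0.357 V < V_ov = 0.967 V, the device is in the triode region.
I_D = k_n [V_ov · V_DS − ½ V_DS²] = 5.11 × [0.967 × 0.357 − 0.5 × 0.357²] = 1.44 mA.

Triode; I_D = 1.44 mA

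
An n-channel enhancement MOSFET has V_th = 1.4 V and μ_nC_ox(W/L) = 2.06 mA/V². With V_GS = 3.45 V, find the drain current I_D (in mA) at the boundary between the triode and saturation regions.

I_D = 4.33 mA

At the boundary V_DS = V_ov = V_GS − V_th = 3.45 − 1.4 = 2.05 V.
I_D = ½ k_n V_ov² = 0.5 × 2.06 × 2.05² = 4.33 mA.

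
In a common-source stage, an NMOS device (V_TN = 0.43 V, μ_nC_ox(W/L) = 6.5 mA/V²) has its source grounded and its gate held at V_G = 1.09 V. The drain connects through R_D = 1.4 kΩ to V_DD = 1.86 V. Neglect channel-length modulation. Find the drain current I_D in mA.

I_D = 1.08 mA

V_GS = V_G = 1.09 V, so V_ov = 1.09 − 0.43 = 0.66 V.
Assume saturation: I_D = ½ k_n V_ov² = 0.5 × 6.5 × 0.66² = 1.42 mA, giving V_DS = V_DD − I_D R_D = 1.86 − 1.42 × 1.4 = -0.122 V.
But -0.122 V < V_ov = 0.66 V, so the device is actually in triode.
In triode I_D = k_n[V_ov V_DS − ½ V_DS²] and I_D = (V_DD − V_DS)/R_D. Equating: 4.55 V_DS² − 7.006 V_DS + 1.86 = 0, giving V_DS = 0.341 V (the root below V_ov).
I_D = (1.86 − 0.341) / 1.4 = 1.08 mA.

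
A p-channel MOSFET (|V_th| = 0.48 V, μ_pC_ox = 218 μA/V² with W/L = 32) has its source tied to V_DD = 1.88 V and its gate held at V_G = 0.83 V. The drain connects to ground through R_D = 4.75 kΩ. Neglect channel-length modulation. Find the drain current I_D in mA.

V_SG = V_DD − V_G = 1.88 − 0.83 = 1.05 V, so V_ov = 1.05 − 0.48 = 0.57 V.
k_p = μ_pC_ox · (W/L) = 6.976 mA/V².
Assume saturation: I_D = ½ k_p V_ov² = 0.5 × 6.976 × 0.57² = 1.13 mA, giving V_SD = V_DD − I_D R_D = 1.88 − 1.13 × 4.75 = -3.5 V.
But -3.5 V < V_ov = 0.57 V, so the device is actually in triode.
In triode I_D = k_p[V_ov V_SD − ½ V_SD²] and I_D = (V_DD − V_SD)/R_D. Equating: 16.6 V_SD² − 19.89 V_SD + 1.88 = 0, giving V_SD = 0.103 V (the root below V_ov).
I_D = (1.88 − 0.103) / 4.75 = 0.374 mA.

I_D = 0.374 mA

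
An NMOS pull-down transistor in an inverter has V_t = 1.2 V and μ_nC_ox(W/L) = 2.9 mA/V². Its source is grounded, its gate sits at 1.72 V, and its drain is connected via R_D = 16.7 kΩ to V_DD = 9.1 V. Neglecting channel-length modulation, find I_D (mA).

V_GS = V_G = 1.72 V, so V_ov = 1.72 − 1.2 = 0.52 V.
Assume saturation: I_D = ½ k_n V_ov² = 0.5 × 2.9 × 0.52² = 0.392 mA, giving V_DS = V_DD − I_D R_D = 9.1 − 0.392 × 16.7 = 2.55 V.
V_DS = 2.55 V ≥ V_ov = 0.52 V, confirming saturation.

I_D = 0.392 mA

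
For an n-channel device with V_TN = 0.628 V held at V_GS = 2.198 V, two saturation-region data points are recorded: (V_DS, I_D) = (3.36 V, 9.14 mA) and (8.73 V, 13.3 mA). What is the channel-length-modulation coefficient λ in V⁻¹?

λ = 0.119 V⁻¹

With V_GS fixed, I_D ∝ (1 + λ V_DS) in saturation, so I_D2/I_D1 = (1 + λ V_DS2)/(1 + λ V_DS1).
13.3/9.14 = 1.455 = (1 + 8.73 λ)/(1 + 3.36 λ).
Solving: λ (I_D1 V_DS2 − I_D2 V_DS1) = I_D2 − I_D1, so λ = (13.3 − 9.14) / (9.14 × 8.73 − 13.3 × 3.36) = 4.16 / 35.1 = 0.119 V⁻¹.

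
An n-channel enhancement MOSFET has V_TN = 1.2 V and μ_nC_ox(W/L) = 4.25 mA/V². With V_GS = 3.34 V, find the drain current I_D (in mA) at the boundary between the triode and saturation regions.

At the boundary V_DS = V_ov = V_GS − V_TN = 3.34 − 1.2 = 2.14 V.
I_D = ½ k_n V_ov² = 0.5 × 4.25 × 2.14² = 9.73 mA.

I_D = 9.73 mA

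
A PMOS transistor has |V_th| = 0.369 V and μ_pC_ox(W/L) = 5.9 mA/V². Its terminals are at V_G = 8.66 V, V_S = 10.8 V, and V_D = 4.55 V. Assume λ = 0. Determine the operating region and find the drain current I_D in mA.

Saturation; I_D = 9.25 mA

V_SG = V_S − V_G = 10.8 − 8.66 = 2.14 V; V_SD = V_S − V_D = 10.8 − 4.55 = 6.25 V.
V_ov = V_SG − |V_th| = 2.14 − 0.369 = 1.77 V.
Since V_SD = 6.25 V ≥ V_ov = 1.77 V, the device is in saturation.
I_D = ½ k_p V_ov² = 0.5 × 5.9 × 1.77² = 9.25 mA.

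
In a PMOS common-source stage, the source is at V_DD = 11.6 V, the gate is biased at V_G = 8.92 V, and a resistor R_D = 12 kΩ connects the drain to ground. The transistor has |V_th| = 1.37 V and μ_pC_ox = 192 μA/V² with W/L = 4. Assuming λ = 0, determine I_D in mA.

V_SG = V_DD − V_G = 11.6 − 8.92 = 2.68 V, so V_ov = 2.68 − 1.37 = 1.31 V.
k_p = μ_pC_ox · (W/L) = 0.768 mA/V².
Assume saturation: I_D = ½ k_p V_ov² = 0.5 × 0.768 × 1.31² = 0.659 mA, giving V_SD = V_DD − I_D R_D = 11.6 − 0.659 × 12 = 3.69 V.
V_SD = 3.69 V ≥ V_ov = 1.31 V, confirming saturation.

I_D = 0.659 mA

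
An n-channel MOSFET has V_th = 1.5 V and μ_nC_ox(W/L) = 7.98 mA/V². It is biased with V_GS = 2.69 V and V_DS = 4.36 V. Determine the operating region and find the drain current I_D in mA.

V_ov = V_GS − V_th = 2.69 − 1.5 = 1.19 V.
Since V_DS = 4.36 V ≥ V_ov = 1.19 V, the device is in saturation.
I_D = ½ k_n V_ov² = 0.5 × 7.98 × 1.19² = 5.65 mA.

Saturation; I_D = 5.65 mA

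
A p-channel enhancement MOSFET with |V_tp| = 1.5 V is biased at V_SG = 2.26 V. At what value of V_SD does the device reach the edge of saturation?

V_SD,sat = 0.760 V

The boundary between triode and saturation is V_SD = V_SG − |V_tp| = V_ov.
V_ov = 2.26 − 1.5 = 0.76 V.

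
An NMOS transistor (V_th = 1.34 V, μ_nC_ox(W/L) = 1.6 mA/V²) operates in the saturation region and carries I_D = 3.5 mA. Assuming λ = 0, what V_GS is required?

In saturation I_D = ½ k_n (V_GS − V_th)², so V_GS − V_th = √(2 I_D / k_n) = √(2 × 3.5 / 1.6) = 2.09 V.
V_GS = 1.34 + 2.09 = 3.43 V.

V_GS = 3.43 V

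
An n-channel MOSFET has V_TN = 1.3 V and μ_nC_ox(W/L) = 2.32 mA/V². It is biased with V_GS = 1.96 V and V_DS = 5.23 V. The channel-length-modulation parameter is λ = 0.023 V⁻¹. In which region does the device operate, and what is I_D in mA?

Saturation; I_D = 0.566 mA

V_ov = V_GS − V_TN = 1.96 − 1.3 = 0.66 V.
Since V_DS = 5.23 V ≥ V_ov = 0.66 V, the device is in saturation.
I_D = ½ k_n V_ov² (1 + λ V_DS) = 0.5 × 2.32 × 0.66² × (1 + 0.023 × 5.23) = 0.566 mA.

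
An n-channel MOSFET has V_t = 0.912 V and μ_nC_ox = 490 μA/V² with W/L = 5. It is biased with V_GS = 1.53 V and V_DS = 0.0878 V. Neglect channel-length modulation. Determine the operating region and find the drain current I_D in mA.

Triode; I_D = 0.123 mA

k_n = μ_nC_ox · (W/L) = 2.45 mA/V².
V_ov = V_GS − V_t = 1.53 − 0.912 = 0.618 V.
Since V_DS = 0.0878 V < V_ov = 0.618 V, the device is in the triode region.
I_D = k_n [V_ov · V_DS − ½ V_DS²] = 2.45 × [0.618 × 0.0878 − 0.5 × 0.0878²] = 0.123 mA.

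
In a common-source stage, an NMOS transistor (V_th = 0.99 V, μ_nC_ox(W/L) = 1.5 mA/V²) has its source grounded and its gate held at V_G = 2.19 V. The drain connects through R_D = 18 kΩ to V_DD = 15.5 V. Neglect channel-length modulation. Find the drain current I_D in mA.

I_D = 0.827 mA

V_GS = V_G = 2.19 V, so V_ov = 2.19 − 0.99 = 1.2 V.
Assume saturation: I_D = ½ k_n V_ov² = 0.5 × 1.5 × 1.2² = 1.08 mA, giving V_DS = V_DD − I_D R_D = 15.5 − 1.08 × 18 = -3.94 V.
But -3.94 V < V_ov = 1.2 V, so the device is actually in triode.
In triode I_D = k_n[V_ov V_DS − ½ V_DS²] and I_D = (V_DD − V_DS)/R_D. Equating: 13.5 V_DS² − 33.4 V_DS + 15.5 = 0, giving V_DS = 0.619 V (the root below V_ov).
I_D = (15.5 − 0.619) / 18 = 0.827 mA.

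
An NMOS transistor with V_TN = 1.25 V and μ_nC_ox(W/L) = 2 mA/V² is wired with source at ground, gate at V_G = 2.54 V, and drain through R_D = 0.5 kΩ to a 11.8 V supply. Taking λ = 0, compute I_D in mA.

I_D = 1.66 mA

V_GS = V_G = 2.54 V, so V_ov = 2.54 − 1.25 = 1.29 V.
Assume saturation: I_D = ½ k_n V_ov² = 0.5 × 2 × 1.29² = 1.66 mA, giving V_DS = V_DD − I_D R_D = 11.8 − 1.66 × 0.5 = 11 V.
V_DS = 11 V ≥ V_ov = 1.29 V, confirming saturation.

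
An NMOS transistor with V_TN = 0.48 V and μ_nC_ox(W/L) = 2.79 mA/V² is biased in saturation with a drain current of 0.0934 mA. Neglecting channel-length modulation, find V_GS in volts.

V_GS = 0.739 V

In saturation I_D = ½ k_n (V_GS − V_TN)², so V_GS − V_TN = √(2 I_D / k_n) = √(2 × 0.0934 / 2.79) = 0.259 V.
V_GS = 0.48 + 0.259 = 0.739 V.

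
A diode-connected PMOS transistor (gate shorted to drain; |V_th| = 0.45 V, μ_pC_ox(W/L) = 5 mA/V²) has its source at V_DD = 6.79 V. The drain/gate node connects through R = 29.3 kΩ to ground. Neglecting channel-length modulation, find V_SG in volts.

With gate tied to drain, V_SG = V_SD ≥ V_SG − |V_th|, so the device is in saturation.
KCL at the drain: ½ k_p (V_SG − |V_th|)² = (V_DD − V_SG)/R.
Let x = V_SG − 0.45. Then 73.2 x² + x − 6.34 = 0, giving x = 0.287 V (positive root), so V_SG = 0.737 V.
I_D = (V_DD − V_SG)/R = (6.79 − 0.737) / 29.3 = 0.207 mA.

V_SG = 0.737 V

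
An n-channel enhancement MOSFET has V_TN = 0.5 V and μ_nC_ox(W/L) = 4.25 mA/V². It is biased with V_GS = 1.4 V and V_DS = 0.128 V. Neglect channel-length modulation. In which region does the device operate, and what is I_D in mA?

V_ov = V_GS − V_TN = 1.4 − 0.5 = 0.9 V.
Since V_DS = 0.128 V < V_ov = 0.9 V, the device is in the triode region.
I_D = k_n [V_ov · V_DS − ½ V_DS²] = 4.25 × [0.9 × 0.128 − 0.5 × 0.128²] = 0.455 mA.

Triode; I_D = 0.455 mA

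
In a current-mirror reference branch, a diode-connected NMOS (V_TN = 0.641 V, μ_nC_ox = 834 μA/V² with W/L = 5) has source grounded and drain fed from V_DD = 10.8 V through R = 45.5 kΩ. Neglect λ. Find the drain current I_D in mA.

With gate tied to drain, V_GS = V_DS ≥ V_GS − V_TN, so the device is in saturation.
k_n = μ_nC_ox · (W/L) = 4.17 mA/V².
KCL at the drain: ½ k_n (V_GS − V_TN)² = (V_DD − V_GS)/R.
Let x = V_GS − 0.641. Then 94.9 x² + x − 10.16 = 0, giving x = 0.322 V (positive root), so V_GS = 0.963 V.
I_D = (V_DD − V_GS)/R = (10.8 − 0.963) / 45.5 = 0.216 mA.

I_D = 0.216 mA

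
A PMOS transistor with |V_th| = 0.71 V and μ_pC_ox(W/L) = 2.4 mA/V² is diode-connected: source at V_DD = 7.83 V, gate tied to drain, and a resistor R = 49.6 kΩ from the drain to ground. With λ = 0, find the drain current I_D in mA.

With gate tied to drain, V_SG = V_SD ≥ V_SG − |V_th|, so the device is in saturation.
KCL at the drain: ½ k_p (V_SG − |V_th|)² = (V_DD − V_SG)/R.
Let x = V_SG − 0.71. Then 59.5 x² + x − 7.12 = 0, giving x = 0.338 V (positive root), so V_SG = 1.05 V.
I_D = (V_DD − V_SG)/R = (7.83 − 1.05) / 49.6 = 0.137 mA.

I_D = 0.137 mA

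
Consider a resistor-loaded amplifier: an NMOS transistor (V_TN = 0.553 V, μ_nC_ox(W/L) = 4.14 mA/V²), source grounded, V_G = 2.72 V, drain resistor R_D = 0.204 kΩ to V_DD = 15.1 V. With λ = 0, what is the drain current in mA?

V_GS = V_G = 2.72 V, so V_ov = 2.72 − 0.553 = 2.17 V.
Assume saturation: I_D = ½ k_n V_ov² = 0.5 × 4.14 × 2.17² = 9.72 mA, giving V_DS = V_DD − I_D R_D = 15.1 − 9.72 × 0.204 = 13.1 V.
V_DS = 13.1 V ≥ V_ov = 2.17 V, confirming saturation.

I_D = 9.72 mA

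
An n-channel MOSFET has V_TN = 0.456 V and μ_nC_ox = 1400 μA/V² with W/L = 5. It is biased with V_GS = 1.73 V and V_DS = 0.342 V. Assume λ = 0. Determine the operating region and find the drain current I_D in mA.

Triode; I_D = 2.64 mA

k_n = μ_nC_ox · (W/L) = 7 mA/V².
V_ov = V_GS − V_TN = 1.73 − 0.456 = 1.27 V.
Since V_DS = 0.342 V < V_ov = 1.27 V, the device is in the triode region.
I_D = k_n [V_ov · V_DS − ½ V_DS²] = 7 × [1.27 × 0.342 − 0.5 × 0.342²] = 2.64 mA.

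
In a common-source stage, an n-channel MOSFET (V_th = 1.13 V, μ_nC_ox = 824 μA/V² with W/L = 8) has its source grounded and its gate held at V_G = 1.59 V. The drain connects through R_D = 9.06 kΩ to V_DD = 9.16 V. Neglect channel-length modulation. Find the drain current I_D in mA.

V_GS = V_G = 1.59 V, so V_ov = 1.59 − 1.13 = 0.46 V.
k_n = μ_nC_ox · (W/L) = 6.592 mA/V².
Assume saturation: I_D = ½ k_n V_ov² = 0.5 × 6.592 × 0.46² = 0.697 mA, giving V_DS = V_DD − I_D R_D = 9.16 − 0.697 × 9.06 = 2.84 V.
V_DS = 2.84 V ≥ V_ov = 0.46 V, confirming saturation.

I_D = 0.697 mA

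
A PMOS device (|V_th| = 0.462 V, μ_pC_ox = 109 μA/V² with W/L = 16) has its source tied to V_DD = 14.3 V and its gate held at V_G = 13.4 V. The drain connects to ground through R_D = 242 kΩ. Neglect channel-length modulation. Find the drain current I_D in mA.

V_SG = V_DD − V_G = 14.3 − 13.4 = 0.9 V, so V_ov = 0.9 − 0.462 = 0.438 V.
k_p = μ_pC_ox · (W/L) = 1.744 mA/V².
Assume saturation: I_D = ½ k_p V_ov² = 0.5 × 1.744 × 0.438² = 0.167 mA, giving V_SD = V_DD − I_D R_D = 14.3 − 0.167 × 242 = -26.2 V.
But -26.2 V < V_ov = 0.438 V, so the device is actually in triode.
In triode I_D = k_p[V_ov V_SD − ½ V_SD²] and I_D = (V_DD − V_SD)/R_D. Equating: 211 V_SD² − 185.9 V_SD + 14.3 = 0, giving V_SD = 0.0852 V (the root below V_ov).
I_D = (14.3 − 0.0852) / 242 = 0.0587 mA.

I_D = 0.0587 mA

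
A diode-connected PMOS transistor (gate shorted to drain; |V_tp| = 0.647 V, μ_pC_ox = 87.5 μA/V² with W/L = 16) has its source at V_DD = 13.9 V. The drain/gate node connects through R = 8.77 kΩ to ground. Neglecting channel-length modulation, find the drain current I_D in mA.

With gate tied to drain, V_SG = V_SD ≥ V_SG − |V_tp|, so the device is in saturation.
k_p = μ_pC_ox · (W/L) = 1.4 mA/V².
KCL at the drain: ½ k_p (V_SG − |V_tp|)² = (V_DD − V_SG)/R.
Let x = V_SG − 0.647. Then 6.14 x² + x − 13.25 = 0, giving x = 1.39 V (positive root), so V_SG = 2.04 V.
I_D = (V_DD − V_SG)/R = (13.9 − 2.04) / 8.77 = 1.35 mA.

I_D = 1.35 mA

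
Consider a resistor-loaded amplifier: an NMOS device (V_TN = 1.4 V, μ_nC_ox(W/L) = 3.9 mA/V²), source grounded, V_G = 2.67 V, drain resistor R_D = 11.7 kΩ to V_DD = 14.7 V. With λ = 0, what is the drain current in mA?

I_D = 1.23 mA

V_GS = V_G = 2.67 V, so V_ov = 2.67 − 1.4 = 1.27 V.
Assume saturation: I_D = ½ k_n V_ov² = 0.5 × 3.9 × 1.27² = 3.15 mA, giving V_DS = V_DD − I_D R_D = 14.7 − 3.15 × 11.7 = -22.1 V.
But -22.1 V < V_ov = 1.27 V, so the device is actually in triode.
In triode I_D = k_n[V_ov V_DS − ½ V_DS²] and I_D = (V_DD − V_DS)/R_D. Equating: 22.8 V_DS² − 58.95 V_DS + 14.7 = 0, giving V_DS = 0.28 V (the root below V_ov).
I_D = (14.7 − 0.28) / 11.7 = 1.23 mA.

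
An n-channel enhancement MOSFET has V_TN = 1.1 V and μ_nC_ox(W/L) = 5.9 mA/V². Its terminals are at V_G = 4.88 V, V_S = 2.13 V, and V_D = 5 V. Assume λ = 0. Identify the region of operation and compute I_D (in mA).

Saturation; I_D = 8.03 mA

V_GS = V_G − V_S = 4.88 − 2.13 = 2.75 V; V_DS = V_D − V_S = 5 − 2.13 = 2.87 V.
V_ov = V_GS − V_TN = 2.75 − 1.1 = 1.65 V.
Since V_DS = 2.87 V ≥ V_ov = 1.65 V, the device is in saturation.
I_D = ½ k_n V_ov² = 0.5 × 5.9 × 1.65² = 8.03 mA.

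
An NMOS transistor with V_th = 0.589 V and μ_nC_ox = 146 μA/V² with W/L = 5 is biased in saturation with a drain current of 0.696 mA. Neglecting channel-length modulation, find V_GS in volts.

k_n = μ_nC_ox · (W/L) = 0.73 mA/V².
In saturation I_D = ½ k_n (V_GS − V_th)², so V_GS − V_th = √(2 I_D / k_n) = √(2 × 0.696 / 0.73) = 1.38 V.
V_GS = 0.589 + 1.38 = 1.97 V.

V_GS = 1.97 V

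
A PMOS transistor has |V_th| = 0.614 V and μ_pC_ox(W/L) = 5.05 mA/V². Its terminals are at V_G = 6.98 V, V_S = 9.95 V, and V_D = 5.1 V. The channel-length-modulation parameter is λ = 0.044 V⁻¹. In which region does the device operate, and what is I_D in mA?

V_SG = V_S − V_G = 9.95 − 6.98 = 2.97 V; V_SD = V_S − V_D = 9.95 − 5.1 = 4.85 V.
V_ov = V_SG − |V_th| = 2.97 − 0.614 = 2.36 V.
Since V_SD = 4.85 V ≥ V_ov = 2.36 V, the device is in saturation.
I_D = ½ k_p V_ov² (1 + λ V_SD) = 0.5 × 5.05 × 2.36² × (1 + 0.044 × 4.85) = 17 mA.

Saturation; I_D = 17.0 mA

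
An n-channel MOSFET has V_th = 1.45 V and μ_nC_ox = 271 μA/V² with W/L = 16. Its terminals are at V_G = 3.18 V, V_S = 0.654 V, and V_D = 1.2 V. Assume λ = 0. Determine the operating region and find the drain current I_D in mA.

Triode; I_D = 1.90 mA

V_GS = V_G − V_S = 3.18 − 0.654 = 2.53 V; V_DS = V_D − V_S = 1.2 − 0.654 = 0.546 V.
k_n = μ_nC_ox · (W/L) = 4.336 mA/V².
V_ov = V_GS − V_th = 2.53 − 1.45 = 1.08 V.
Since V_DS = 0.546 V < V_ov = 1.08 V, the device is in the triode region.
I_D = k_n [V_ov · V_DS − ½ V_DS²] = 4.336 × [1.08 × 0.546 − 0.5 × 0.546²] = 1.9 mA.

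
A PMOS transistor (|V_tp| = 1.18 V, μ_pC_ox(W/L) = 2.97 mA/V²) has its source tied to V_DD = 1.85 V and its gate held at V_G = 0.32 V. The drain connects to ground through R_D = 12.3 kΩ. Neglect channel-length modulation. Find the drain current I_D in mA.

I_D = 0.136 mA

V_SG = V_DD − V_G = 1.85 − 0.32 = 1.53 V, so V_ov = 1.53 − 1.18 = 0.35 V.
Assume saturation: I_D = ½ k_p V_ov² = 0.5 × 2.97 × 0.35² = 0.182 mA, giving V_SD = V_DD − I_D R_D = 1.85 − 0.182 × 12.3 = -0.388 V.
But -0.388 V < V_ov = 0.35 V, so the device is actually in triode.
In triode I_D = k_p[V_ov V_SD − ½ V_SD²] and I_D = (V_DD − V_SD)/R_D. Equating: 18.3 V_SD² − 13.79 V_SD + 1.85 = 0, giving V_SD = 0.175 V (the root below V_ov).
I_D = (1.85 − 0.175) / 12.3 = 0.136 mA.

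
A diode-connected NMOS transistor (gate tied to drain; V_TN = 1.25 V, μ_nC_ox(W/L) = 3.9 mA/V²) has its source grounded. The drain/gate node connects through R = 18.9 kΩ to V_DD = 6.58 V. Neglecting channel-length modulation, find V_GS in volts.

V_GS = 1.62 V

With gate tied to drain, V_GS = V_DS ≥ V_GS − V_TN, so the device is in saturation.
KCL at the drain: ½ k_n (V_GS − V_TN)² = (V_DD − V_GS)/R.
Let x = V_GS − 1.25. Then 36.9 x² + x − 5.33 = 0, giving x = 0.367 V (positive root), so V_GS = 1.62 V.
I_D = (V_DD − V_GS)/R = (6.58 − 1.62) / 18.9 = 0.263 mA.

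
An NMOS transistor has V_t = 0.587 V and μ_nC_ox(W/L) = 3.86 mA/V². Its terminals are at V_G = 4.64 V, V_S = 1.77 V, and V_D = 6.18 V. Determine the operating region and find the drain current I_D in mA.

Saturation; I_D = 10.1 mA

V_GS = V_G − V_S = 4.64 − 1.77 = 2.87 V; V_DS = V_D − V_S = 6.18 − 1.77 = 4.41 V.
V_ov = V_GS − V_t = 2.87 − 0.587 = 2.28 V.
Since V_DS = 4.41 V ≥ V_ov = 2.28 V, the device is in saturation.
I_D = ½ k_n V_ov² = 0.5 × 3.86 × 2.28² = 10.1 mA.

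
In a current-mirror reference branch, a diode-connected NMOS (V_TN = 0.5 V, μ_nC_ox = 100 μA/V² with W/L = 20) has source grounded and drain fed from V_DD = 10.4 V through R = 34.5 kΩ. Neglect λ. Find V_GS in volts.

V_GS = 1.02 V

With gate tied to drain, V_GS = V_DS ≥ V_GS − V_TN, so the device is in saturation.
k_n = μ_nC_ox · (W/L) = 2 mA/V².
KCL at the drain: ½ k_n (V_GS − V_TN)² = (V_DD − V_GS)/R.
Let x = V_GS − 0.5. Then 34.5 x² + x − 9.9 = 0, giving x = 0.521 V (positive root), so V_GS = 1.02 V.
I_D = (V_DD − V_GS)/R = (10.4 − 1.02) / 34.5 = 0.272 mA.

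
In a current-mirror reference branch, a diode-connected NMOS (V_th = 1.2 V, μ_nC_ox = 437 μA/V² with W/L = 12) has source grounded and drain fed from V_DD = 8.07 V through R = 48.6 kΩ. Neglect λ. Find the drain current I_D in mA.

With gate tied to drain, V_GS = V_DS ≥ V_GS − V_th, so the device is in saturation.
k_n = μ_nC_ox · (W/L) = 5.244 mA/V².
KCL at the drain: ½ k_n (V_GS − V_th)² = (V_DD − V_GS)/R.
Let x = V_GS − 1.2. Then 127 x² + x − 6.87 = 0, giving x = 0.228 V (positive root), so V_GS = 1.43 V.
I_D = (V_DD − V_GS)/R = (8.07 − 1.43) / 48.6 = 0.137 mA.

I_D = 0.137 mA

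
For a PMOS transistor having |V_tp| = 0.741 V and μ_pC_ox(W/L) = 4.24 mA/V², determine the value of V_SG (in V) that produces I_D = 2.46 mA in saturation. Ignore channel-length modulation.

V_SG = 1.82 V

In saturation I_D = ½ k_p (V_SG − |V_tp|)², so V_SG − |V_tp| = √(2 I_D / k_p) = √(2 × 2.46 / 4.24) = 1.08 V.
V_SG = 0.741 + 1.08 = 1.82 V.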